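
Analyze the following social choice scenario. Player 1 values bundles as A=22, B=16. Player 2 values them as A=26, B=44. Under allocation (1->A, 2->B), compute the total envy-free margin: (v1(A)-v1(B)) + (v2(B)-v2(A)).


Step 1: Player 1's margin = v1(A) - v1(B) = 22 - 16 = 6
Step 2: Player 2's margin = v2(B) - v2(A) = 44 - 26 = 18
Step 3: Total margin = 6 + 18 = 24

24


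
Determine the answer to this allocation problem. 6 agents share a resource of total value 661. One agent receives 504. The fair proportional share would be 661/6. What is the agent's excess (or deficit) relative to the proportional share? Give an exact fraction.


Step 1: Proportional share = 661/6
Step 2: Agent's actual allocation = 504
Step 3: Excess = 504 - 661/6 = 2363/6

2363/6


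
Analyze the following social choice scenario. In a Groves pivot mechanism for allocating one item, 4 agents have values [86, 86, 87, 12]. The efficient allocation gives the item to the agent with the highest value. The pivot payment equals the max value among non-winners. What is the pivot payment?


Step 1: The efficient winner is agent 2 with value 87
Step 2: Other agents' values: [86, 86, 12]
Step 3: Pivot payment = max(others) = 86
Step 4: The winner pays 86

86


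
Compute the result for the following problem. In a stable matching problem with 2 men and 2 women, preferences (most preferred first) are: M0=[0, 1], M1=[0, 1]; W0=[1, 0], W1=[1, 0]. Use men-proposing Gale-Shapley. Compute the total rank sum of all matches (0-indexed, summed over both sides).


Step 1: Run Gale-Shapley (men propose, women hold best offer):
  M0 proposes to W0; she accepts
  M1 proposes to W0; she switches from M0
  M0 proposes to W1; she accepts
Step 2: Final matching: W0-M1, W1-M0
Step 3: 0-indexed ranks (man's rank of his match, then woman's): 0 + 0 + 1 + 1
Step 4: Total rank sum = 2

2


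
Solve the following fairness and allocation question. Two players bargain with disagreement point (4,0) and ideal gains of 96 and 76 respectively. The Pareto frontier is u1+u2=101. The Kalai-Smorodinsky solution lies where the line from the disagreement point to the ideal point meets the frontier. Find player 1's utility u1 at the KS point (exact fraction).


Step 1: At the KS point, (u1-d1)/r1 = (u2-d2)/r2 = t and u1+u2 = 101
Step 2: u1 = d1 + r1*t and u2 = d2 + r2*t, so (d1 + r1*t) + (d2 + r2*t) = 101
Step 3: t = (101 - 4 - 0)/(96 + 76) = 97/172
Step 4: u1 = d1 + r1*t = 4 + 96 * 97/172 = 2500/43
Step 5: (Check: u2 = d2 + r2*t = 1843/43; u1+u2 = 2500/43 + 1843/43 = 101, on the frontier.)

2500/43


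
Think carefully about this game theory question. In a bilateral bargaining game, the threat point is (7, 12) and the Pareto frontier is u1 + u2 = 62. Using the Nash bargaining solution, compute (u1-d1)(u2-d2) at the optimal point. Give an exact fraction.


Step 1: The Nash solution splits surplus symmetrically above the disagreement point
Step 2: u1 = (total + d1 - d2)/2 = (62 + 7 - 12)/2 = 57/2
Step 3: u2 = (total - d1 + d2)/2 = (62 - 7 + 12)/2 = 67/2
Step 4: Nash product = (57/2 - 7) * (67/2 - 12)
Step 5: = 43/2 * 43/2 = 1849/4

1849/4


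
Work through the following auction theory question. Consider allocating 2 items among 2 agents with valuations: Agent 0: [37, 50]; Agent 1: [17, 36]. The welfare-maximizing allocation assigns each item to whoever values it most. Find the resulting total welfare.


Step 1: For each item, find the maximum value among all agents.
Step 2: Item 0 -> Agent 0 (value 37)
Step 3: Item 1 -> Agent 0 (value 50)
Step 4: Total welfare = 37 + 50 = 87

87


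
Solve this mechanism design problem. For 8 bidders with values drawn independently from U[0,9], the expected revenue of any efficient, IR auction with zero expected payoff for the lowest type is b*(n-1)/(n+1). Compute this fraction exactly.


Step 1: By Revenue Equivalence, expected revenue = b*(n-1)/(n+1)
Step 2: Substituting n = 8, b = 9
Step 3: Revenue = 9*(8-1)/(8+1) = 9*7/9
Step 4: Revenue = 63/9 = 7

7


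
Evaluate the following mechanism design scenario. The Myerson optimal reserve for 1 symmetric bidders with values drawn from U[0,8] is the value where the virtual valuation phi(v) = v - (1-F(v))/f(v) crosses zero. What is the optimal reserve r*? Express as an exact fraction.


Step 1: For U[0,8], F(v) = v/8 and f(v) = 1/8
Step 2: phi(v) = v - (1 - v/8)/(1/8) = v - (8 - v) = 2v - 8
Step 3: Set phi(r*) = 0: 2r* - 8 = 0
Step 4: r* = 8/2 = 4 (the number of bidders n = 1 does not enter)

4


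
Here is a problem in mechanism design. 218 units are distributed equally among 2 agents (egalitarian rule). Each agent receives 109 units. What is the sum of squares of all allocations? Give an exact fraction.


Step 1: Each agent's share = 218/2 = 109
Step 2: Square of each share = (109)^2 = 11881
Step 3: Sum of squares = 2 * 11881 = 23762

23762


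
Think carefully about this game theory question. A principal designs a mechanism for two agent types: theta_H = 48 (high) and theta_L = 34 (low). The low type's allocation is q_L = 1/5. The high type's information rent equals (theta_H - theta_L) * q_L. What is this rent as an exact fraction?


Step 1: theta_H - theta_L = 48 - 34 = 14
Step 2: Information rent = (theta_H - theta_L) * q_L
Step 3: = 14 * 1/5
Step 4: = 14/5

14/5


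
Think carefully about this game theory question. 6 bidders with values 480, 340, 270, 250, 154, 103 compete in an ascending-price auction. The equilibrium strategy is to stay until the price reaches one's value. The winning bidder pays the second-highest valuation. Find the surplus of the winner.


Step 1: Identify the highest value: 480
Step 2: Identify the second-highest value: 340
Step 3: The final price = second-highest value = 340
Step 4: Surplus = 480 - 340 = 140

140


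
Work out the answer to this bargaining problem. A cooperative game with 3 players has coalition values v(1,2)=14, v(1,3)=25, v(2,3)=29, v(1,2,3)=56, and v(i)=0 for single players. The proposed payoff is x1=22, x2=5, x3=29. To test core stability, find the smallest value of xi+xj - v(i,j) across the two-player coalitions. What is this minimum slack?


Step 1: Slack for coalition (1,2): x1+x2 - v12 = 27 - 14 = 13
Step 2: Slack for coalition (1,3): x1+x3 - v13 = 51 - 25 = 26
Step 3: Slack for coalition (2,3): x2+x3 - v23 = 34 - 29 = 5
Step 4: Minimum slack = min(13, 26, 5) = 5, attained by (2,3); no pair can gain by deviating, so the allocation is in the core

5


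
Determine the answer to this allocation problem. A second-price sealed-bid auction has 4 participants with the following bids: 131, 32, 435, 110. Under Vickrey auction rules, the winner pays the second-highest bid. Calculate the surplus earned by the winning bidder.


Step 1: Sort bids in descending order: 435, 131, 110, 32
Step 2: The winning bid is the highest: 435
Step 3: The payment equals the second-highest bid: 131
Step 4: Surplus = winner's bid - payment = 435 - 131 = 304

304


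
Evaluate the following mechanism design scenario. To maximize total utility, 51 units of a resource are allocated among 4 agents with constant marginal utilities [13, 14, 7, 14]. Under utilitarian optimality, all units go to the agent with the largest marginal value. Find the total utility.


Step 1: The marginal utilities are [13, 14, 7, 14]
Step 2: The highest marginal utility is 14
Step 3: All 51 units go to that agent
Step 4: Total utility = 14 * 51 = 714

714


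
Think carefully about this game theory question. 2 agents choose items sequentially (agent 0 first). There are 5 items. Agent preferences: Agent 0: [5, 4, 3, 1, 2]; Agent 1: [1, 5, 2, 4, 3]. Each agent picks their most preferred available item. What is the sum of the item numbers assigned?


Step 1: Agent 0 picks item 5
Step 2: Agent 1 picks item 1
Step 3: Sum = 5 + 1 = 6

6


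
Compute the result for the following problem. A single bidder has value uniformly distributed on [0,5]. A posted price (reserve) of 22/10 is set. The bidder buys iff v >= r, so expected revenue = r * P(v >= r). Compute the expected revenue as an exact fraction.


Step 1: Posted price r = 11/5, value support [0,5]
Step 2: P(v >= r) = (5 - 11/5)/5 = 14/25
Step 3: Expected revenue = r * P(v >= r) = 11/5 * 14/25
Step 4: Revenue = 154/125

154/125


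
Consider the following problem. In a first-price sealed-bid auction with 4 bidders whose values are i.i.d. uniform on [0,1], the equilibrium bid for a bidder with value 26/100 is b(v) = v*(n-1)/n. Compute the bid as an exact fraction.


Step 1: The symmetric BNE bidding function is b(v) = v * (n-1) / n
Step 2: Substitute v = 13/50 and n = 4
Step 3: b = 13/50 * 3/4
Step 4: b = 39/200

39/200


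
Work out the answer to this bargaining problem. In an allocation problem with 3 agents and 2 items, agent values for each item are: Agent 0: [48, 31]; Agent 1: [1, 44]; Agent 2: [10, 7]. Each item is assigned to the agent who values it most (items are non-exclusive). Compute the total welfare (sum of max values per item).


Step 1: For each item, find the maximum value among all agents.
Step 2: Item 0 -> Agent 0 (value 48)
Step 3: Item 1 -> Agent 1 (value 44)
Step 4: Total welfare = 48 + 44 = 92

92


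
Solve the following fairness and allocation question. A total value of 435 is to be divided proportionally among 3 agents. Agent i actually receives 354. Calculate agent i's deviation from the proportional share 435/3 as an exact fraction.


Step 1: Proportional share = 435/3 = 145
Step 2: Agent's actual allocation = 354
Step 3: Excess = 354 - 145 = 209

209


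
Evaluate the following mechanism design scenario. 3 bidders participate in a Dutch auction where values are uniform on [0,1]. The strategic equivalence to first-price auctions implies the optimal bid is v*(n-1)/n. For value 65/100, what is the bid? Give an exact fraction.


Step 1: Dutch auctions are strategically equivalent to first-price auctions
Step 2: The equilibrium bid is b(v) = v*(n-1)/n
Step 3: b = 13/20 * 2/3
Step 4: b = 13/30

13/30


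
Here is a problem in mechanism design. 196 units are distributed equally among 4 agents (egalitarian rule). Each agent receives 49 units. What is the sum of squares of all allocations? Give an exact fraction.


Step 1: Each agent's share = 196/4 = 49
Step 2: Square of each share = (49)^2 = 2401
Step 3: Sum of squares = 4 * 2401 = 9604

9604


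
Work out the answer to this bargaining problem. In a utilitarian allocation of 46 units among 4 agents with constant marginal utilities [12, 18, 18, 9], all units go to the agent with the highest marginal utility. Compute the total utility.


Step 1: The marginal utilities are [12, 18, 18, 9]
Step 2: The highest marginal utility is 18
Step 3: All 46 units go to that agent
Step 4: Total utility = 18 * 46 = 828

828


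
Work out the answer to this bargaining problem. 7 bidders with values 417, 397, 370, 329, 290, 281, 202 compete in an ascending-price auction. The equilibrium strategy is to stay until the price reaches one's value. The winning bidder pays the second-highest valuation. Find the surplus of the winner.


Step 1: Identify the highest value: 417
Step 2: Identify the second-highest value: 397
Step 3: The final price = second-highest value = 397
Step 4: Surplus = 417 - 397 = 20

20


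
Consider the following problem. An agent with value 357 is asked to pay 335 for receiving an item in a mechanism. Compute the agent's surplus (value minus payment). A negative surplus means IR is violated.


Step 1: Surplus = value - payment = 357 - 335 = 22
Step 2: IR is satisfied (surplus >= 0)

22


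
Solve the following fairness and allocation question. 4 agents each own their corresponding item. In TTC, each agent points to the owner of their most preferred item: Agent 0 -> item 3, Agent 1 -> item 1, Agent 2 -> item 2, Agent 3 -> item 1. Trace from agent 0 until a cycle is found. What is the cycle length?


Step 1: Trace the pointer graph from agent 0: 0 -> 3 -> 1 -> 1
Step 2: A cycle is detected when we revisit agent 1
Step 3: The cycle is: 1 -> 1
Step 4: Cycle length = 1

1


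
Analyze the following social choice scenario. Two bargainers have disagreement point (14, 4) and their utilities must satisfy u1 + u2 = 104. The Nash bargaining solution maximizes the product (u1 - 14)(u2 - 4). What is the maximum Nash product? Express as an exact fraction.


Step 1: The Nash solution splits surplus symmetrically above the disagreement point
Step 2: u1 = (total + d1 - d2)/2 = (104 + 14 - 4)/2 = 57
Step 3: u2 = (total - d1 + d2)/2 = (104 - 14 + 4)/2 = 47
Step 4: Nash product = (57 - 14) * (47 - 4)
Step 5: = 43 * 43 = 1849

1849


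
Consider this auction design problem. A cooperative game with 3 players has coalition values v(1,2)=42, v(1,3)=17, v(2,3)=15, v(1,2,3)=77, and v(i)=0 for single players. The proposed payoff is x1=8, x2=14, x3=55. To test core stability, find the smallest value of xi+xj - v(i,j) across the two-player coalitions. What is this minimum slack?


Step 1: Slack for coalition (1,2): x1+x2 - v12 = 22 - 42 = -20
Step 2: Slack for coalition (1,3): x1+x3 - v13 = 63 - 17 = 46
Step 3: Slack for coalition (2,3): x2+x3 - v23 = 69 - 15 = 54
Step 4: Minimum slack = min(-20, 46, 54) = -20, attained by (1,2); coalition (1,2) can block (slack < 0), so the allocation is not in the core

-20


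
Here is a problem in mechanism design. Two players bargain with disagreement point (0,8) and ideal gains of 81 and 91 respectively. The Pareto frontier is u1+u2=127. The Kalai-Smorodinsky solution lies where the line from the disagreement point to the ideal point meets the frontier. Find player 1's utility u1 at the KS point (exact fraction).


Step 1: At the KS point, (u1-d1)/r1 = (u2-d2)/r2 = t and u1+u2 = 127
Step 2: u1 = d1 + r1*t and u2 = d2 + r2*t, so (d1 + r1*t) + (d2 + r2*t) = 127
Step 3: t = (127 - 0 - 8)/(81 + 91) = 119/172
Step 4: u1 = d1 + r1*t = 0 + 81 * 119/172 = 9639/172
Step 5: (Check: u2 = d2 + r2*t = 12205/172; u1+u2 = 9639/172 + 12205/172 = 127, on the frontier.)

9639/172


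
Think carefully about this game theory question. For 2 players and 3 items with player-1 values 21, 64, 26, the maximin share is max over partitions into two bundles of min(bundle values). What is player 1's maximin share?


Step 1: Item values = 21, 64, 26
Step 2: Enumerate all 2-bundle partitions and take the smaller bundle:
  Partition 1: {21} vs {64,26} -> bundles 21, 90; min = 21
  Partition 2: {64} vs {21,26} -> bundles 64, 47; min = 47
  Partition 3: {26} vs {21,64} -> bundles 26, 85; min = 26
Step 3: MMS = max(21, 47, 26) = 47

47


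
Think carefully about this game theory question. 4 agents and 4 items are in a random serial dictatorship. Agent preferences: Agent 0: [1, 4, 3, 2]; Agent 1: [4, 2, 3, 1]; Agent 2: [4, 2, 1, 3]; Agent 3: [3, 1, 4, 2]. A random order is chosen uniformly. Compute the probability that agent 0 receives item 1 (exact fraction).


Step 1: Agent 0 wants item 1
Step 2: There are 24 possible orderings of agents
Step 3: In 24 orderings, agent 0 gets item 1
Step 4: Probability = 24/24 = 1

1


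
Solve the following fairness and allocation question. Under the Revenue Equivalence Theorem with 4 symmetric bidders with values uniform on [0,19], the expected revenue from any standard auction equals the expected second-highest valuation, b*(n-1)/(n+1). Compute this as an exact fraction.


Step 1: By Revenue Equivalence, expected revenue = b*(n-1)/(n+1)
Step 2: Substituting n = 4, b = 19
Step 3: Revenue = 19*(4-1)/(4+1) = 19*3/5
Step 4: Revenue = 57/5

57/5


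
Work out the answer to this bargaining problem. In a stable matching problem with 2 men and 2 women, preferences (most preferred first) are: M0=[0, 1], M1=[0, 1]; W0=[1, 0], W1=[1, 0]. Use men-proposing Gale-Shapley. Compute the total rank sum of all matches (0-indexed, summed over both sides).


Step 1: Run Gale-Shapley (men propose, women hold best offer):
  M0 proposes to W0; she accepts
  M1 proposes to W0; she switches from M0
  M0 proposes to W1; she accepts
Step 2: Final matching: W0-M1, W1-M0
Step 3: 0-indexed ranks (man's rank of his match, then woman's): 0 + 0 + 1 + 1
Step 4: Total rank sum = 2

2


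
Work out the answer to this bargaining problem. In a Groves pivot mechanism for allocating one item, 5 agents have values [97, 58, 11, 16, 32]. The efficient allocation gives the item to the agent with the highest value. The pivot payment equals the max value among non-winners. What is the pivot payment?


Step 1: The efficient winner is agent 0 with value 97
Step 2: Other agents' values: [58, 11, 16, 32]
Step 3: Pivot payment = max(others) = 58
Step 4: The winner pays 58

58


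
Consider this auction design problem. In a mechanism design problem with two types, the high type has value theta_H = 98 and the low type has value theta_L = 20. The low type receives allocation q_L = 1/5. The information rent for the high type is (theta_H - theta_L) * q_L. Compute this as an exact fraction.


Step 1: theta_H - theta_L = 98 - 20 = 78
Step 2: Information rent = (theta_H - theta_L) * q_L
Step 3: = 78 * 1/5
Step 4: = 78/5

78/5


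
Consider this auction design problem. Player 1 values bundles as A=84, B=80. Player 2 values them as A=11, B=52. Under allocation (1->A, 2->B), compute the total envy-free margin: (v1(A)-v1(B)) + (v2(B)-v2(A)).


Step 1: Player 1's margin = v1(A) - v1(B) = 84 - 80 = 4
Step 2: Player 2's margin = v2(B) - v2(A) = 52 - 11 = 41
Step 3: Total margin = 4 + 41 = 45

45


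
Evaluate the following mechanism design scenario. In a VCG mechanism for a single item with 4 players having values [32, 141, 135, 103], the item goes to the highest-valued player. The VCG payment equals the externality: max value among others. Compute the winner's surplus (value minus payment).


Step 1: The winner is the agent with the highest value: agent 1 with value 141
Step 2: Values of other agents: [32, 135, 103]
Step 3: VCG payment = max of others' values = 135
Step 4: Surplus = 141 - 135 = 6

6


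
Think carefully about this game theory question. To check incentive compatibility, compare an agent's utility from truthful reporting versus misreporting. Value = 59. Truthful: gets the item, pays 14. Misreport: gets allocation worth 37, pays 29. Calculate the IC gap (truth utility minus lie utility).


Step 1: U(truth) = value - payment = 59 - 14 = 45
Step 2: U(lie) = allocation - payment = 37 - 29 = 8
Step 3: IC gap = 45 - 8 = 37

37


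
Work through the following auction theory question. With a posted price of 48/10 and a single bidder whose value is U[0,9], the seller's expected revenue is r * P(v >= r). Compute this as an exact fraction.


Step 1: Posted price r = 24/5, value support [0,9]
Step 2: P(v >= r) = (9 - 24/5)/9 = 7/15
Step 3: Expected revenue = r * P(v >= r) = 24/5 * 7/15
Step 4: Revenue = 56/25

56/25


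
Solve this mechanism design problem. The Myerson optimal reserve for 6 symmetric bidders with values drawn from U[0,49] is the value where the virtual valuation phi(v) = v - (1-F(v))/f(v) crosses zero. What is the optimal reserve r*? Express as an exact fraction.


Step 1: For U[0,49], F(v) = v/49 and f(v) = 1/49
Step 2: phi(v) = v - (1 - v/49)/(1/49) = v - (49 - v) = 2v - 49
Step 3: Set phi(r*) = 0: 2r* - 49 = 0
Step 4: r* = 49/2 (the number of bidders n = 6 does not enter)

49/2


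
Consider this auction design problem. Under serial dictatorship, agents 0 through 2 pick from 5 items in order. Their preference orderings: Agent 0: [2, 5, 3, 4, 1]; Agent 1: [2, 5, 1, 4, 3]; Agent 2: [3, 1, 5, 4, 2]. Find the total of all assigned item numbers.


Step 1: Agent 0 picks item 2
Step 2: Agent 1 picks item 5
Step 3: Agent 2 picks item 3
Step 4: Sum = 2 + 5 + 3 = 10

10


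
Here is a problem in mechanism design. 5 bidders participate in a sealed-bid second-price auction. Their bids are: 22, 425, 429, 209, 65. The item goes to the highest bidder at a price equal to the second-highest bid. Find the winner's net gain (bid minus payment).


Step 1: Sort bids in descending order: 429, 425, 209, 65, 22
Step 2: The winning bid is the highest: 429
Step 3: The payment equals the second-highest bid: 425
Step 4: Surplus = winner's bid - payment = 429 - 425 = 4

4


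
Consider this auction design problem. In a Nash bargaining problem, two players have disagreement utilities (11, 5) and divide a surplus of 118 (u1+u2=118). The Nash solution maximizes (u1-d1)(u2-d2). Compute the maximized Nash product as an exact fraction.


Step 1: The Nash solution splits surplus symmetrically above the disagreement point
Step 2: u1 = (total + d1 - d2)/2 = (118 + 11 - 5)/2 = 62
Step 3: u2 = (total - d1 + d2)/2 = (118 - 11 + 5)/2 = 56
Step 4: Nash product = (62 - 11) * (56 - 5)
Step 5: = 51 * 51 = 2601

2601


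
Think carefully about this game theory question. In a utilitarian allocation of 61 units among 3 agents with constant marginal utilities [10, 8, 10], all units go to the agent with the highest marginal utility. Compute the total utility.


Step 1: The marginal utilities are [10, 8, 10]
Step 2: The highest marginal utility is 10
Step 3: All 61 units go to that agent
Step 4: Total utility = 10 * 61 = 610

610


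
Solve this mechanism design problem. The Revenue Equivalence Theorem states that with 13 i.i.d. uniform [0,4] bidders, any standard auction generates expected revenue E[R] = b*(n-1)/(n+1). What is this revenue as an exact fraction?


Step 1: By Revenue Equivalence, expected revenue = b*(n-1)/(n+1)
Step 2: Substituting n = 13, b = 4
Step 3: Revenue = 4*(13-1)/(13+1) = 4*12/14
Step 4: Revenue = 48/14 = 24/7

24/7


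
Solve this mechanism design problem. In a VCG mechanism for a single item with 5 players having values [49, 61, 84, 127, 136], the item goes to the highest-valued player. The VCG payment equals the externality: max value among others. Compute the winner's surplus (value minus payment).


Step 1: The winner is the agent with the highest value: agent 4 with value 136
Step 2: Values of other agents: [49, 61, 84, 127]
Step 3: VCG payment = max of others' values = 127
Step 4: Surplus = 136 - 127 = 9

9


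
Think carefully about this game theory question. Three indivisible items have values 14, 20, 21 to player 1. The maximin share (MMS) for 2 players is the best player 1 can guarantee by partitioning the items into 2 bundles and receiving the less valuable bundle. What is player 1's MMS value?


Step 1: Item values = 14, 20, 21
Step 2: Enumerate all 2-bundle partitions and take the smaller bundle:
  Partition 1: {14} vs {20,21} -> bundles 14, 41; min = 14
  Partition 2: {20} vs {14,21} -> bundles 20, 35; min = 20
  Partition 3: {21} vs {14,20} -> bundles 21, 34; min = 21
Step 3: MMS = max(14, 20, 21) = 21

21


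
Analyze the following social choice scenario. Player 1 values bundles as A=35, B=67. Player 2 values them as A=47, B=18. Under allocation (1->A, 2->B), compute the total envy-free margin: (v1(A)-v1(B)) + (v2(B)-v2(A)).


Step 1: Player 1's margin = v1(A) - v1(B) = 35 - 67 = -32
Step 2: Player 2's margin = v2(B) - v2(A) = 18 - 47 = -29
Step 3: Total margin = -32 + -29 = -61

-61


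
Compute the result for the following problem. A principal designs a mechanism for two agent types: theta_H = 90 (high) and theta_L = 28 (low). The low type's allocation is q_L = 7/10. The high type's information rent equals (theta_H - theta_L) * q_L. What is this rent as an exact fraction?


Step 1: theta_H - theta_L = 90 - 28 = 62
Step 2: Information rent = (theta_H - theta_L) * q_L
Step 3: = 62 * 7/10
Step 4: = 217/5

217/5


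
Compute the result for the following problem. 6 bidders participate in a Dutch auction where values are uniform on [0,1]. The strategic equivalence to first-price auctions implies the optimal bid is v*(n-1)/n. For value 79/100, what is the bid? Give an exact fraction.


Step 1: Dutch auctions are strategically equivalent to first-price auctions
Step 2: The equilibrium bid is b(v) = v*(n-1)/n
Step 3: b = 79/100 * 5/6
Step 4: b = 79/120

79/120


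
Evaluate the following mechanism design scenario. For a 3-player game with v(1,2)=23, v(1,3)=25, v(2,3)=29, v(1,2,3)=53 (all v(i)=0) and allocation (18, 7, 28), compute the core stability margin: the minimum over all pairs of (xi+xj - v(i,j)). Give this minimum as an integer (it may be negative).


Step 1: Slack for coalition (1,2): x1+x2 - v12 = 25 - 23 = 2
Step 2: Slack for coalition (1,3): x1+x3 - v13 = 46 - 25 = 21
Step 3: Slack for coalition (2,3): x2+x3 - v23 = 35 - 29 = 6
Step 4: Minimum slack = min(2, 21, 6) = 2, attained by (1,2); no pair can gain by deviating, so the allocation is in the core

2


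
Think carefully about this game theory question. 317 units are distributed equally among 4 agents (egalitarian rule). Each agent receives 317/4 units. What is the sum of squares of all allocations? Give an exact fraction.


Step 1: Each agent's share = 317/4
Step 2: Square of each share = (317/4)^2 = 100489/16
Step 3: Sum of squares = 4 * 100489/16 = 100489/4

100489/4


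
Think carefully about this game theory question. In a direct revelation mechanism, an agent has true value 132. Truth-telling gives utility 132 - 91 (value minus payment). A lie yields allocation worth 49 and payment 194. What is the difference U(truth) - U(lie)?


Step 1: U(truth) = value - payment = 132 - 91 = 41
Step 2: U(lie) = allocation - payment = 49 - 194 = -145
Step 3: IC gap = 41 - (-145) = 186

186


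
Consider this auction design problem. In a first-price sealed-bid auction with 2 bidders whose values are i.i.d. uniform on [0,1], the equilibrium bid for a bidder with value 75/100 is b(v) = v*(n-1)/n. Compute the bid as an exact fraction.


Step 1: The symmetric BNE bidding function is b(v) = v * (n-1) / n
Step 2: Substitute v = 3/4 and n = 2
Step 3: b = 3/4 * 1/2
Step 4: b = 3/8

3/8


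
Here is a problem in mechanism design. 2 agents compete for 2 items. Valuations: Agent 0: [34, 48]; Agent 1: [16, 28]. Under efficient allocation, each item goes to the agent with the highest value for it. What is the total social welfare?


Step 1: For each item, find the maximum value among all agents.
Step 2: Item 0 -> Agent 0 (value 34)
Step 3: Item 1 -> Agent 0 (value 48)
Step 4: Total welfare = 34 + 48 = 82

82


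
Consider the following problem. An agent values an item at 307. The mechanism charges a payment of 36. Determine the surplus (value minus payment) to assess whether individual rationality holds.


Step 1: Surplus = value - payment = 307 - 36 = 271
Step 2: IR is satisfied (surplus >= 0)

271


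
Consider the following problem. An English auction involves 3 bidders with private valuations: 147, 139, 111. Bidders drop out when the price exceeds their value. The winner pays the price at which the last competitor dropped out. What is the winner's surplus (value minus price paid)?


Step 1: Identify the highest value: 147
Step 2: Identify the second-highest value: 139
Step 3: The final price = second-highest value = 139
Step 4: Surplus = 147 - 139 = 8

8


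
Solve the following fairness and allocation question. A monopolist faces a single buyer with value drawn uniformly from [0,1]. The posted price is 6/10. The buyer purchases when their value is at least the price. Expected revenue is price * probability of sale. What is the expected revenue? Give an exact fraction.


Step 1: Posted price r = 3/5, value support [0,1]
Step 2: P(v >= r) = (1 - 3/5)/1 = 2/5
Step 3: Expected revenue = r * P(v >= r) = 3/5 * 2/5
Step 4: Revenue = 6/25

6/25


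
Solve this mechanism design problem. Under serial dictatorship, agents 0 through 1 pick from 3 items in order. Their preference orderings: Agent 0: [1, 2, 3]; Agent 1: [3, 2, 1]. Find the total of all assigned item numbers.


Step 1: Agent 0 picks item 1
Step 2: Agent 1 picks item 3
Step 3: Sum = 1 + 3 = 4

4


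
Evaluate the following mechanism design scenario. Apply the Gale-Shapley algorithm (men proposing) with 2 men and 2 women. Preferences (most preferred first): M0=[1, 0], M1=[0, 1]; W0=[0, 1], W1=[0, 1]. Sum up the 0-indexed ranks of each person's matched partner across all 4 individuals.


Step 1: Run Gale-Shapley (men propose, women hold best offer):
  M0 proposes to W1; she accepts
  M1 proposes to W0; she accepts
Step 2: Final matching: W0-M1, W1-M0
Step 3: 0-indexed ranks (man's rank of his match, then woman's): 0 + 1 + 0 + 0
Step 4: Total rank sum = 1

1


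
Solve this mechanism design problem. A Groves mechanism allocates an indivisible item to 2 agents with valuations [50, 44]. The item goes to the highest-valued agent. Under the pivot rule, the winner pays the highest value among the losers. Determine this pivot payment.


Step 1: The efficient winner is agent 0 with value 50
Step 2: Other agents' values: [44]
Step 3: Pivot payment = max(others) = 44
Step 4: The winner pays 44

44


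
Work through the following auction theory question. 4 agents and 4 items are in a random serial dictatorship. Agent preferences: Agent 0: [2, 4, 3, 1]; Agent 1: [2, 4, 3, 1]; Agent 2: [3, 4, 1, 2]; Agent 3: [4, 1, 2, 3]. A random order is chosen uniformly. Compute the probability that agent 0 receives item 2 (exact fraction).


Step 1: Agent 0 wants item 2
Step 2: There are 24 possible orderings of agents
Step 3: In 12 orderings, agent 0 gets item 2
Step 4: Probability = 12/24 = 1/2

1/2


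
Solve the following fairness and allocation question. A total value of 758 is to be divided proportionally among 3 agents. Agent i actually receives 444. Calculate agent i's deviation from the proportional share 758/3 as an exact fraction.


Step 1: Proportional share = 758/3
Step 2: Agent's actual allocation = 444
Step 3: Excess = 444 - 758/3 = 574/3

574/3


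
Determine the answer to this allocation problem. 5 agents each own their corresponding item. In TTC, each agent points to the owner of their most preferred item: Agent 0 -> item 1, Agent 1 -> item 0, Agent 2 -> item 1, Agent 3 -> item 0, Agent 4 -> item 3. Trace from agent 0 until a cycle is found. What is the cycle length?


Step 1: Trace the pointer graph from agent 0: 0 -> 1 -> 0
Step 2: A cycle is detected when we revisit agent 0
Step 3: The cycle is: 0 -> 1 -> 0
Step 4: Cycle length = 2

2


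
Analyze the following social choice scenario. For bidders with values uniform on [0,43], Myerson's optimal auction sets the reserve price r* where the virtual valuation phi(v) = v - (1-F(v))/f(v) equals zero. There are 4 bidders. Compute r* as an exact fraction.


Step 1: For U[0,43], F(v) = v/43 and f(v) = 1/43
Step 2: phi(v) = v - (1 - v/43)/(1/43) = v - (43 - v) = 2v - 43
Step 3: Set phi(r*) = 0: 2r* - 43 = 0
Step 4: r* = 43/2 (the number of bidders n = 4 does not enter)

43/2


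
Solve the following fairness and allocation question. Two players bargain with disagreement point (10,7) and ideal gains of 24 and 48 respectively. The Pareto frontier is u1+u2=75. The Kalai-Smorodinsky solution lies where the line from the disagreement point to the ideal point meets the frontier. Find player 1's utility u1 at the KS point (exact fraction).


Step 1: At the KS point, (u1-d1)/r1 = (u2-d2)/r2 = t and u1+u2 = 75
Step 2: u1 = d1 + r1*t and u2 = d2 + r2*t, so (d1 + r1*t) + (d2 + r2*t) = 75
Step 3: t = (75 - 10 - 7)/(24 + 48) = 58/72 = 29/36
Step 4: u1 = d1 + r1*t = 10 + 24 * 29/36 = 88/3
Step 5: (Check: u2 = d2 + r2*t = 137/3; u1+u2 = 88/3 + 137/3 = 75, on the frontier.)

88/3


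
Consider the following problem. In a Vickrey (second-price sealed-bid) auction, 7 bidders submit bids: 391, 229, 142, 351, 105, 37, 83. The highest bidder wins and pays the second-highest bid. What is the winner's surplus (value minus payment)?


Step 1: Sort bids in descending order: 391, 351, 229, 142, 105, 83, 37
Step 2: The winning bid is the highest: 391
Step 3: The payment equals the second-highest bid: 351
Step 4: Surplus = winner's bid - payment = 391 - 351 = 40

40


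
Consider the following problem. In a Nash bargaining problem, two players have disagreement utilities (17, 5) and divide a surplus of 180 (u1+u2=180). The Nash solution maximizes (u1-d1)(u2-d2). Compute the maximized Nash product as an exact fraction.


Step 1: The Nash solution splits surplus symmetrically above the disagreement point
Step 2: u1 = (total + d1 - d2)/2 = (180 + 17 - 5)/2 = 96
Step 3: u2 = (total - d1 + d2)/2 = (180 - 17 + 5)/2 = 84
Step 4: Nash product = (96 - 17) * (84 - 5)
Step 5: = 79 * 79 = 6241

6241


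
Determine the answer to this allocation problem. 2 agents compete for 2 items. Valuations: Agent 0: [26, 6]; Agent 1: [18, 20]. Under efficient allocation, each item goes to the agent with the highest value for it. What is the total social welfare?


Step 1: For each item, find the maximum value among all agents.
Step 2: Item 0 -> Agent 0 (value 26)
Step 3: Item 1 -> Agent 1 (value 20)
Step 4: Total welfare = 26 + 20 = 46

46


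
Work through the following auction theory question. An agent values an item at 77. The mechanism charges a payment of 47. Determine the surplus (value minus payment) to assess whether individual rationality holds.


Step 1: Surplus = value - payment = 77 - 47 = 30
Step 2: IR is satisfied (surplus >= 0)

30


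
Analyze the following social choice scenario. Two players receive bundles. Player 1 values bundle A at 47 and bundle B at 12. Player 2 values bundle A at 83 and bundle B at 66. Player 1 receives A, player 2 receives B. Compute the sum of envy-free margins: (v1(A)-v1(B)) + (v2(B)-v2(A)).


Step 1: Player 1's margin = v1(A) - v1(B) = 47 - 12 = 35
Step 2: Player 2's margin = v2(B) - v2(A) = 66 - 83 = -17
Step 3: Total margin = 35 + -17 = 18

18


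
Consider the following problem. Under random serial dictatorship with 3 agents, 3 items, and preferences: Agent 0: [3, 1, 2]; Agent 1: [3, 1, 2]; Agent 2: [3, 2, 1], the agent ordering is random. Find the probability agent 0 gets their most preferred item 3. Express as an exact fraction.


Step 1: Agent 0 wants item 3
Step 2: There are 6 possible orderings of agents
Step 3: In 2 orderings, agent 0 gets item 3
Step 4: Probability = 2/6 = 1/3

1/3


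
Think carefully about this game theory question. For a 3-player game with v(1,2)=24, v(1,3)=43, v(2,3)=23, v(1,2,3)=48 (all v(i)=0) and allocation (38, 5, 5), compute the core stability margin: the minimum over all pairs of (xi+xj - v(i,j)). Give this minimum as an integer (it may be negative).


Step 1: Slack for coalition (1,2): x1+x2 - v12 = 43 - 24 = 19
Step 2: Slack for coalition (1,3): x1+x3 - v13 = 43 - 43 = 0
Step 3: Slack for coalition (2,3): x2+x3 - v23 = 10 - 23 = -13
Step 4: Minimum slack = min(19, 0, -13) = -13, attained by (2,3); coalition (2,3) can block (slack < 0), so the allocation is not in the core

-13


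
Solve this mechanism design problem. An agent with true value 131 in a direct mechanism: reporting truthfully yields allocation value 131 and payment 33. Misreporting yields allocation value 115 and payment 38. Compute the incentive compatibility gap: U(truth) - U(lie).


Step 1: U(truth) = value - payment = 131 - 33 = 98
Step 2: U(lie) = allocation - payment = 115 - 38 = 77
Step 3: IC gap = 98 - 77 = 21

21


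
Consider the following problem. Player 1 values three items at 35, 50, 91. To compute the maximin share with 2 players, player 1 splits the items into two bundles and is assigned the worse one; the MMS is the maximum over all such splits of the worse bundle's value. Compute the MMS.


Step 1: Item values = 35, 50, 91
Step 2: Enumerate all 2-bundle partitions and take the smaller bundle:
  Partition 1: {35} vs {50,91} -> bundles 35, 141; min = 35
  Partition 2: {50} vs {35,91} -> bundles 50, 126; min = 50
  Partition 3: {91} vs {35,50} -> bundles 91, 85; min = 85
Step 3: MMS = max(35, 50, 85) = 85

85


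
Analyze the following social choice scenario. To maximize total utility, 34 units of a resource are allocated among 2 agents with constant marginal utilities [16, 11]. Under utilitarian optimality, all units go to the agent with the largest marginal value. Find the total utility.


Step 1: The marginal utilities are [16, 11]
Step 2: The highest marginal utility is 16
Step 3: All 34 units go to that agent
Step 4: Total utility = 16 * 34 = 544

544


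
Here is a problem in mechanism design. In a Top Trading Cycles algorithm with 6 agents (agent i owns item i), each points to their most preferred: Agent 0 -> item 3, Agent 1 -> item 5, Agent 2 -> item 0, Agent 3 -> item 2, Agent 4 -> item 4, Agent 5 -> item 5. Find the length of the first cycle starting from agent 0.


Step 1: Trace the pointer graph from agent 0: 0 -> 3 -> 2 -> 0
Step 2: A cycle is detected when we revisit agent 0
Step 3: The cycle is: 0 -> 3 -> 2 -> 0
Step 4: Cycle length = 3

3


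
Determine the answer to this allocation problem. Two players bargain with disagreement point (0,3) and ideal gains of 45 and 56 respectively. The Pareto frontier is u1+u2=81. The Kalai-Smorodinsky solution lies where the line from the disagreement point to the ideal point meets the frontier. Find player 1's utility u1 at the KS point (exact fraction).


Step 1: At the KS point, (u1-d1)/r1 = (u2-d2)/r2 = t and u1+u2 = 81
Step 2: u1 = d1 + r1*t and u2 = d2 + r2*t, so (d1 + r1*t) + (d2 + r2*t) = 81
Step 3: t = (81 - 0 - 3)/(45 + 56) = 78/101
Step 4: u1 = d1 + r1*t = 0 + 45 * 78/101 = 3510/101
Step 5: (Check: u2 = d2 + r2*t = 4671/101; u1+u2 = 3510/101 + 4671/101 = 81, on the frontier.)

3510/101


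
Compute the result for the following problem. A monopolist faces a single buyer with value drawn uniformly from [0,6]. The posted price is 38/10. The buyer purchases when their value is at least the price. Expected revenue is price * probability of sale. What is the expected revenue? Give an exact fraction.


Step 1: Posted price r = 19/5, value support [0,6]
Step 2: P(v >= r) = (6 - 19/5)/6 = 11/30
Step 3: Expected revenue = r * P(v >= r) = 19/5 * 11/30
Step 4: Revenue = 209/150

209/150


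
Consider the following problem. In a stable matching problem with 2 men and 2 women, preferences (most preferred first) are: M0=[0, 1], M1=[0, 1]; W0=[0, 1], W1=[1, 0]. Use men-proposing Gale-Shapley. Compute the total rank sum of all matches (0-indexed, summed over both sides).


Step 1: Run Gale-Shapley (men propose, women hold best offer):
  M0 proposes to W0; she accepts
  M1 proposes to W0; rejected
  M1 proposes to W1; she accepts
Step 2: Final matching: W0-M0, W1-M1
Step 3: 0-indexed ranks (man's rank of his match, then woman's): 0 + 0 + 1 + 0
Step 4: Total rank sum = 1

1


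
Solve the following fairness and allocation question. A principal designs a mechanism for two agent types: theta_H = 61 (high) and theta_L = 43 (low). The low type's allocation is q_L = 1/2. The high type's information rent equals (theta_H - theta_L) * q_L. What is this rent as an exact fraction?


Step 1: theta_H - theta_L = 61 - 43 = 18
Step 2: Information rent = (theta_H - theta_L) * q_L
Step 3: = 18 * 1/2
Step 4: = 9

9


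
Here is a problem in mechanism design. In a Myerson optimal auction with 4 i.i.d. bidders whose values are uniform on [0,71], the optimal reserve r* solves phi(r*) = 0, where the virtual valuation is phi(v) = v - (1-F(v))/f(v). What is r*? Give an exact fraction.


Step 1: For U[0,71], F(v) = v/71 and f(v) = 1/71
Step 2: phi(v) = v - (1 - v/71)/(1/71) = v - (71 - v) = 2v - 71
Step 3: Set phi(r*) = 0: 2r* - 71 = 0
Step 4: r* = 71/2 (the number of bidders n = 4 does not enter)

71/2


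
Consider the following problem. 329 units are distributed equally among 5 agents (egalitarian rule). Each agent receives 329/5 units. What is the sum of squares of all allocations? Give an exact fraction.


Step 1: Each agent's share = 329/5
Step 2: Square of each share = (329/5)^2 = 108241/25
Step 3: Sum of squares = 5 * 108241/25 = 108241/5

108241/5


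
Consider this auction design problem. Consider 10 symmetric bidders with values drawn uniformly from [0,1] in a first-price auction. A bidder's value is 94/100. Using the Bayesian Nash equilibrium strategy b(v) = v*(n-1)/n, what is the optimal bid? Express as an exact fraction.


Step 1: The symmetric BNE bidding function is b(v) = v * (n-1) / n
Step 2: Substitute v = 47/50 and n = 10
Step 3: b = 47/50 * 9/10
Step 4: b = 423/500

423/500
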